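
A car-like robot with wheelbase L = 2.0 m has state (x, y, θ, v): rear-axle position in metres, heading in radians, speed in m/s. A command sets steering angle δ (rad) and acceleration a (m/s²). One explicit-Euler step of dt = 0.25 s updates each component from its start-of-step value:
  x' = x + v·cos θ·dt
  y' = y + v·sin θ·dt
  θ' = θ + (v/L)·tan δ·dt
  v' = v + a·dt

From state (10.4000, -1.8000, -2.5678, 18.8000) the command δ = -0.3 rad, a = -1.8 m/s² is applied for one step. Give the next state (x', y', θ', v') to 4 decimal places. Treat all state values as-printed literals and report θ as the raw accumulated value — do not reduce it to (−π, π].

(6.4527, -4.3513, -3.2947, 18.3500)

x' = 10.4000 + 18.8000·cos(-2.5678)·0.25 = 6.4527
y' = -1.8000 + 18.8000·sin(-2.5678)·0.25 = -4.3513
θ' = -2.5678 + (18.8000/2.0)·tan(-0.3)·0.25 = -3.2947
v' = 18.8000 − 1.8000·0.25 = 18.3500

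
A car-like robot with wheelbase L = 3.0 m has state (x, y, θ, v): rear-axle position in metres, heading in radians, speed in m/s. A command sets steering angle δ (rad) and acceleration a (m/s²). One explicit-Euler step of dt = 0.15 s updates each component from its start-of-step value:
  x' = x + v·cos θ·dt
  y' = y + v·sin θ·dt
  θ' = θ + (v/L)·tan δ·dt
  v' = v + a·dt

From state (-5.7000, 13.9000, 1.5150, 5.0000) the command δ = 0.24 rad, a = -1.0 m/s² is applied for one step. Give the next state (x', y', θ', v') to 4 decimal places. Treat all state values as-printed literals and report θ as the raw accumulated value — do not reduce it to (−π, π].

x' = -5.7000 + 5.0000·cos(1.5150)·0.15 = -5.6582
y' = 13.9000 + 5.0000·sin(1.5150)·0.15 = 14.6488
θ' = 1.5150 + (5.0000/3.0)·tan(0.24)·0.15 = 1.5762
v' = 5.0000 − 1.0000·0.15 = 4.8500

(-5.6582, 14.6488, 1.5762, 4.8500)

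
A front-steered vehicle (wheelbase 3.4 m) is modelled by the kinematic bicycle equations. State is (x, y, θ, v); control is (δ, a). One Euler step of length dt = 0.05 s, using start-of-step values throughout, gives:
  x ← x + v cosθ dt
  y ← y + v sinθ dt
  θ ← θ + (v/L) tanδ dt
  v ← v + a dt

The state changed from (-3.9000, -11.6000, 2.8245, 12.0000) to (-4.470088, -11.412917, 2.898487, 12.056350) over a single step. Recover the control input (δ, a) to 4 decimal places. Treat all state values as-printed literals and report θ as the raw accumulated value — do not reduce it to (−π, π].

δ = 0.3970, a = 1.1270

a = (v'−v)/dt = (0.056350)/0.05 = 1.1270
Δθ = θ'−θ = 0.073987;  (v·dt/L) = 12.0000·0.05/3.4 = 0.176471
tan δ = Δθ·L/(v·dt) = 0.419260  →  δ = 0.3970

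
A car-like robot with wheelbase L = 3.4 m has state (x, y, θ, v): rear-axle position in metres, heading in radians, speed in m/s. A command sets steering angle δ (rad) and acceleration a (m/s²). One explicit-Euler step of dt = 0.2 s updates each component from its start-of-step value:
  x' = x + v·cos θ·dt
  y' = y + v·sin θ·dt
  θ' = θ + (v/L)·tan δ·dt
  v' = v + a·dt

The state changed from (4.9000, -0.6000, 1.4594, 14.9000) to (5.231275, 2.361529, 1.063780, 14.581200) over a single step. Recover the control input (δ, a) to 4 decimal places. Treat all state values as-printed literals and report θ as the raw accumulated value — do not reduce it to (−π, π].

δ = -0.4240, a = -1.5940

a = (v'−v)/dt = (-0.318800)/0.2 = -1.5940
Δθ = θ'−θ = -0.395620;  (v·dt/L) = 14.9000·0.2/3.4 = 0.876471
tan δ = Δθ·L/(v·dt) = -0.451379  →  δ = -0.4240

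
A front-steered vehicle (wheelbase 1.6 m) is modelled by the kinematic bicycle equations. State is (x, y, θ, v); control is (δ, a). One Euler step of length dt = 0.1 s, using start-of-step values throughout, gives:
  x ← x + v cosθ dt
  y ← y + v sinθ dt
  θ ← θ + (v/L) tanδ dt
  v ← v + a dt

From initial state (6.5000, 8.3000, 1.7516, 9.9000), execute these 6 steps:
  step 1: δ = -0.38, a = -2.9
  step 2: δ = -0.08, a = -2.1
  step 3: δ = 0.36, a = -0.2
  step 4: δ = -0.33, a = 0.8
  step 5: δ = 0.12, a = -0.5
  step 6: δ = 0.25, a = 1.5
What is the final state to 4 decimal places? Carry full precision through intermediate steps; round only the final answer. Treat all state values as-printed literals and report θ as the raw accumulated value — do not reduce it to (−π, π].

(6.5037, 13.9818, 1.6981, 9.5600)

after step 1 (δ=-0.38, a=-2.9): (6.321978, 9.273862, 1.504463, 9.610000)
after step 2 (δ=-0.08, a=-2.1): (6.385677, 10.232749, 1.456311, 9.400000)
after step 3 (δ=0.36, a=-0.2): (6.493059, 11.166595, 1.677447, 9.380000)
after step 4 (δ=-0.33, a=0.8): (6.393210, 12.099266, 1.476642, 9.460000)
after step 5 (δ=0.12, a=-0.5): (6.482148, 13.041076, 1.547935, 9.410000)
after step 6 (δ=0.25, a=1.5): (6.503659, 13.981830, 1.698108, 9.560000)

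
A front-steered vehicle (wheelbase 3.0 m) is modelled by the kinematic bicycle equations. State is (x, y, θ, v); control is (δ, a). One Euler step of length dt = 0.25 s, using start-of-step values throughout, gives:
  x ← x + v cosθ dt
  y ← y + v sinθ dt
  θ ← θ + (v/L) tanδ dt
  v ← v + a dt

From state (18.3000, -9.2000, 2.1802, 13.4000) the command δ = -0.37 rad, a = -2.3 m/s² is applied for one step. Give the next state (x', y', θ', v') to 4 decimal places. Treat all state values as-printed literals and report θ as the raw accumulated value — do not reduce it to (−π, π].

(16.3825, -6.4530, 1.7471, 12.8250)

x' = 18.3000 + 13.4000·cos(2.1802)·0.25 = 16.3825
y' = -9.2000 + 13.4000·sin(2.1802)·0.25 = -6.4530
θ' = 2.1802 + (13.4000/3.0)·tan(-0.37)·0.25 = 1.7471
v' = 13.4000 − 2.3000·0.25 = 12.8250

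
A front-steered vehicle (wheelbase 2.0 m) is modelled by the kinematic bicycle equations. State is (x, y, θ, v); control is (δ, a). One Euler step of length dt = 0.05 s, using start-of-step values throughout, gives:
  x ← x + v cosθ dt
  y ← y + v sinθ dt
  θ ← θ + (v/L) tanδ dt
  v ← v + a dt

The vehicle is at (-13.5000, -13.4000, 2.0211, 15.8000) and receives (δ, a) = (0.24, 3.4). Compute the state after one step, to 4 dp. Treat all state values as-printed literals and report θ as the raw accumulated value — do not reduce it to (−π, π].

(-13.8438, -12.6888, 2.1178, 15.9700)

x' = -13.5000 + 15.8000·cos(2.0211)·0.05 = -13.8438
y' = -13.4000 + 15.8000·sin(2.0211)·0.05 = -12.6888
θ' = 2.0211 + (15.8000/2.0)·tan(0.24)·0.05 = 2.1178
v' = 15.8000 + 3.4000·0.05 = 15.9700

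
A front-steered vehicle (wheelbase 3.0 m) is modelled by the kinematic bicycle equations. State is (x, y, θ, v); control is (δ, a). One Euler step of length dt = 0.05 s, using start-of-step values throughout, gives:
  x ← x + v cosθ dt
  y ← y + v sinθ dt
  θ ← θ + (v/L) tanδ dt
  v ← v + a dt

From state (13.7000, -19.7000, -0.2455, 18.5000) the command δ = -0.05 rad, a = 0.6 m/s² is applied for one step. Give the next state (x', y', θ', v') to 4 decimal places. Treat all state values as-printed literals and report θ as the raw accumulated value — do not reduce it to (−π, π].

(14.5973, -19.9248, -0.2609, 18.5300)

x' = 13.7000 + 18.5000·cos(-0.2455)·0.05 = 14.5973
y' = -19.7000 + 18.5000·sin(-0.2455)·0.05 = -19.9248
θ' = -0.2455 + (18.5000/3.0)·tan(-0.05)·0.05 = -0.2609
v' = 18.5000 + 0.6000·0.05 = 18.5300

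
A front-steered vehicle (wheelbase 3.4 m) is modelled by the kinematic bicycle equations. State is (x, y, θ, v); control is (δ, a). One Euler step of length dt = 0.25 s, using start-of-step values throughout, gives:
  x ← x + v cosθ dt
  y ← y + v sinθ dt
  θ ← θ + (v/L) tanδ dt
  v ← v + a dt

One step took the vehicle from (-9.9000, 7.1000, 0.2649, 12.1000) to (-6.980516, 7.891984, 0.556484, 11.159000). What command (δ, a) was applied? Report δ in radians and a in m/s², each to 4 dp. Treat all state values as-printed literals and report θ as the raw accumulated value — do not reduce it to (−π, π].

δ = 0.3167, a = -3.7640

a = (v'−v)/dt = (-0.941000)/0.25 = -3.7640
Δθ = θ'−θ = 0.291584;  (v·dt/L) = 12.1000·0.25/3.4 = 0.889706
tan δ = Δθ·L/(v·dt) = 0.327731  →  δ = 0.3167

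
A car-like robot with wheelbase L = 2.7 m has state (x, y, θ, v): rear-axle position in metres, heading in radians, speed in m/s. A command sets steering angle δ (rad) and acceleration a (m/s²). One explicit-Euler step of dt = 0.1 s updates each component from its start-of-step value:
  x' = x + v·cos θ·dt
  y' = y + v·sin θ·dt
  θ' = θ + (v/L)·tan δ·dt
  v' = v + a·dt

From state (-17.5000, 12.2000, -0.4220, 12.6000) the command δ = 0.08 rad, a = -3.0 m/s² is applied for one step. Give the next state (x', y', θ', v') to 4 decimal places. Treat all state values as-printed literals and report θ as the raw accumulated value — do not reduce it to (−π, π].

x' = -17.5000 + 12.6000·cos(-0.4220)·0.1 = -16.3505
y' = 12.2000 + 12.6000·sin(-0.4220)·0.1 = 11.6839
θ' = -0.4220 + (12.6000/2.7)·tan(0.08)·0.1 = -0.3846
v' = 12.6000 − 3.0000·0.1 = 12.3000

(-16.3505, 11.6839, -0.3846, 12.3000)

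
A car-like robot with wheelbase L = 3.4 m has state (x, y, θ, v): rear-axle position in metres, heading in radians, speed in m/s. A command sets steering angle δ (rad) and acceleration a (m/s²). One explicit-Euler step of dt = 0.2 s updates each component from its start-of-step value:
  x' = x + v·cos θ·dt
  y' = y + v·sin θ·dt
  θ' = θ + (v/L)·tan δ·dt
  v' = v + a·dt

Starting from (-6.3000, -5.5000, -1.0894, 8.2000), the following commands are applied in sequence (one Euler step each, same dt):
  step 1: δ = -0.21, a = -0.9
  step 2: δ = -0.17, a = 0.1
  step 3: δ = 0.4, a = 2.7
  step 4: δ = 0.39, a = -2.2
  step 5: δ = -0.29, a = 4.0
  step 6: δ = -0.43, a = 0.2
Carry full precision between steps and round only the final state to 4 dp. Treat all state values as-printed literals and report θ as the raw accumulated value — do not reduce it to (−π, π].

(-1.6492, -14.2420, -1.2498, 8.9800)

after step 1 (δ=-0.21, a=-0.9): (-5.540652, -6.953613, -1.192210, 8.020000)
after step 2 (δ=-0.17, a=0.1): (-4.947801, -8.444030, -1.273192, 8.040000)
after step 3 (δ=0.4, a=2.7): (-4.476286, -9.981345, -1.073235, 8.580000)
after step 4 (δ=0.39, a=-2.2): (-3.657267, -11.489279, -0.865773, 8.140000)
after step 5 (δ=-0.29, a=4.0): (-2.602239, -12.729158, -1.008660, 8.940000)
after step 6 (δ=-0.43, a=0.2): (-1.649245, -14.242018, -1.249841, 8.980000)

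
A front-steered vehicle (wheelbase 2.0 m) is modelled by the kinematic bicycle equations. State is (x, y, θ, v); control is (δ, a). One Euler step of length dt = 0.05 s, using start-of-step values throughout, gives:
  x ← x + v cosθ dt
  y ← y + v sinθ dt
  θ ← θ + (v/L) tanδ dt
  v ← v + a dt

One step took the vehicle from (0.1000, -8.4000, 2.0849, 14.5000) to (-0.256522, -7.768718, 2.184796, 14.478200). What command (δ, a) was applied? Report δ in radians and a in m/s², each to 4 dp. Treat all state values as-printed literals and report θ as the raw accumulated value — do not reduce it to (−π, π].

a = (v'−v)/dt = (-0.021800)/0.05 = -0.4360
Δθ = θ'−θ = 0.099896;  (v·dt/L) = 14.5000·0.05/2.0 = 0.362500
tan δ = Δθ·L/(v·dt) = 0.275575  →  δ = 0.2689

δ = 0.2689, a = -0.4360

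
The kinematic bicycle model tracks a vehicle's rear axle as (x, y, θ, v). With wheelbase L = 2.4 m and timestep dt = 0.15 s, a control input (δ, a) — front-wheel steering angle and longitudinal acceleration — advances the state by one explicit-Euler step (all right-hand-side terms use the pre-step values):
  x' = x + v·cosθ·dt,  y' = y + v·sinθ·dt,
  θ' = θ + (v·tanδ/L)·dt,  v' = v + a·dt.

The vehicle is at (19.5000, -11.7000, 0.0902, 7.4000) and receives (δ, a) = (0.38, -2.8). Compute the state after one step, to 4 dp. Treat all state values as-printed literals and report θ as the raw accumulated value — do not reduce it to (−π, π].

(20.6055, -11.6000, 0.2749, 6.9800)

x' = 19.5000 + 7.4000·cos(0.0902)·0.15 = 20.6055
y' = -11.7000 + 7.4000·sin(0.0902)·0.15 = -11.6000
θ' = 0.0902 + (7.4000/2.4)·tan(0.38)·0.15 = 0.2749
v' = 7.4000 − 2.8000·0.15 = 6.9800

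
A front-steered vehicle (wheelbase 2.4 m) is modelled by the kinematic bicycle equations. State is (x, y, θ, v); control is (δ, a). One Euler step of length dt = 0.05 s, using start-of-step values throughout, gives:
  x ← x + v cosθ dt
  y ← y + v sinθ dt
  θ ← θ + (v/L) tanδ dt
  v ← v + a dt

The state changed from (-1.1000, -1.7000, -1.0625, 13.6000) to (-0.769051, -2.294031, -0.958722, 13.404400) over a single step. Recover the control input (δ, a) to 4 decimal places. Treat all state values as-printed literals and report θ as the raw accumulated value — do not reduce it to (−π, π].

δ = 0.3511, a = -3.9120

a = (v'−v)/dt = (-0.195600)/0.05 = -3.9120
Δθ = θ'−θ = 0.103778;  (v·dt/L) = 13.6000·0.05/2.4 = 0.283333
tan δ = Δθ·L/(v·dt) = 0.366275  →  δ = 0.3511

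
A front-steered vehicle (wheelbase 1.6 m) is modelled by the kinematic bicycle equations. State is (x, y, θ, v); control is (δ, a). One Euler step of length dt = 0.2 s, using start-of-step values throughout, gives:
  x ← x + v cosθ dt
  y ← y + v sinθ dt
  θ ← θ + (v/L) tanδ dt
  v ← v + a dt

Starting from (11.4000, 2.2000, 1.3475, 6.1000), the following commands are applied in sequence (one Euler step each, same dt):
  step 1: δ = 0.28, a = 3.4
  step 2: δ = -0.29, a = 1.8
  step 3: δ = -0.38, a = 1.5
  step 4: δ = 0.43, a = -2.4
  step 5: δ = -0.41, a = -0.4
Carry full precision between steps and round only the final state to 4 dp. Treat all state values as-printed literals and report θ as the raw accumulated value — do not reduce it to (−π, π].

(13.1538, 8.7113, 1.0058, 6.8800)

after step 1 (δ=0.28, a=3.4): (11.670163, 3.389711, 1.566760, 6.780000)
after step 2 (δ=-0.29, a=1.8): (11.675636, 4.745700, 1.313855, 7.140000)
after step 3 (δ=-0.38, a=1.5): (12.038524, 6.126821, 0.957379, 7.440000)
after step 4 (δ=0.43, a=-2.4): (12.895113, 7.343538, 1.383897, 6.960000)
after step 5 (δ=-0.41, a=-0.4): (13.153765, 8.711296, 1.005768, 6.880000)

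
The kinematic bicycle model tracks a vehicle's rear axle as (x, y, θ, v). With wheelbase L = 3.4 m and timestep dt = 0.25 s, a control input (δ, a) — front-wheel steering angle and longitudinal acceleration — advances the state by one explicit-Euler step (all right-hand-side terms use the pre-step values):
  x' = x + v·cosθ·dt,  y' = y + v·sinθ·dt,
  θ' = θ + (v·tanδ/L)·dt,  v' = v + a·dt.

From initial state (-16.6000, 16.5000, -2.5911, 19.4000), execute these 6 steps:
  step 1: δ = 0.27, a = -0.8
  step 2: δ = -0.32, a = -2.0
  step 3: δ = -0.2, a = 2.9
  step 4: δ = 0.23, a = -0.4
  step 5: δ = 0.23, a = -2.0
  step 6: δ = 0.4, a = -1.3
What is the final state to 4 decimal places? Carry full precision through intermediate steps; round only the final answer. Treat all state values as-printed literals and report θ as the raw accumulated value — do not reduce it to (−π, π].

(-39.6673, 0.9250, -1.6905, 18.5000)

after step 1 (δ=0.27, a=-0.8): (-20.733495, 13.962930, -2.196313, 19.200000)
after step 2 (δ=-0.32, a=-2.0): (-23.543971, 10.071758, -2.664157, 18.700000)
after step 3 (δ=-0.2, a=2.9): (-27.696194, 7.923579, -2.942883, 19.425000)
after step 4 (δ=0.23, a=-0.4): (-32.456883, 6.964932, -2.608454, 19.325000)
after step 5 (δ=0.23, a=-2.0): (-36.617633, 4.509502, -2.275746, 18.825000)
after step 6 (δ=0.4, a=-1.3): (-39.667263, 0.925016, -1.690520, 18.500000)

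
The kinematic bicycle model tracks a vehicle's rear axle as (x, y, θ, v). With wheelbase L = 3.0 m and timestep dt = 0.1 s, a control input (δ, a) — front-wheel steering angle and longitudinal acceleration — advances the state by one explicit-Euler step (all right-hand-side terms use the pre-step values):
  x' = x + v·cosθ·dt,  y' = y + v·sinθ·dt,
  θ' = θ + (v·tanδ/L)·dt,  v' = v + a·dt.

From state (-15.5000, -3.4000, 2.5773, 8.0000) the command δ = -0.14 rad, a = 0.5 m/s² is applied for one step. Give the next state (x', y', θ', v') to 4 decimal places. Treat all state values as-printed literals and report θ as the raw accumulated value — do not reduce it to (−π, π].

x' = -15.5000 + 8.0000·cos(2.5773)·0.1 = -16.1760
y' = -3.4000 + 8.0000·sin(2.5773)·0.1 = -2.9721
θ' = 2.5773 + (8.0000/3.0)·tan(-0.14)·0.1 = 2.5397
v' = 8.0000 + 0.5000·0.1 = 8.0500

(-16.1760, -2.9721, 2.5397, 8.0500)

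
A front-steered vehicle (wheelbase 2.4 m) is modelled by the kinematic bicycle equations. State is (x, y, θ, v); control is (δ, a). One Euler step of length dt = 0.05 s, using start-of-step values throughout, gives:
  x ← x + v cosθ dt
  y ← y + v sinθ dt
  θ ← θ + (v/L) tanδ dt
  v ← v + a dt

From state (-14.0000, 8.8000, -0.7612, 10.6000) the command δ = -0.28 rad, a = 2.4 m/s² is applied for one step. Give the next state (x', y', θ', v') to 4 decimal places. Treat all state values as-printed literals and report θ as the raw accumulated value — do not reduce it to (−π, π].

x' = -14.0000 + 10.6000·cos(-0.7612)·0.05 = -13.6163
y' = 8.8000 + 10.6000·sin(-0.7612)·0.05 = 8.4344
θ' = -0.7612 + (10.6000/2.4)·tan(-0.28)·0.05 = -0.8247
v' = 10.6000 + 2.4000·0.05 = 10.7200

(-13.6163, 8.4344, -0.8247, 10.7200)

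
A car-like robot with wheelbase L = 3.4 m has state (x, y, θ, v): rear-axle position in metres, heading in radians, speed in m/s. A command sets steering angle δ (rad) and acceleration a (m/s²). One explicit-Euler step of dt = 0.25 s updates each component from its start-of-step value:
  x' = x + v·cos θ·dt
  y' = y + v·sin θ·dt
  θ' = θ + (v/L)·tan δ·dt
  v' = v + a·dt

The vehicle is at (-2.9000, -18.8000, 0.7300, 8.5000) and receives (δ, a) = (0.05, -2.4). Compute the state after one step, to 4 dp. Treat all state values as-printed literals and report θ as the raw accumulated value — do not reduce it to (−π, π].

(-1.3165, -17.3829, 0.7613, 7.9000)

x' = -2.9000 + 8.5000·cos(0.7300)·0.25 = -1.3165
y' = -18.8000 + 8.5000·sin(0.7300)·0.25 = -17.3829
θ' = 0.7300 + (8.5000/3.4)·tan(0.05)·0.25 = 0.7613
v' = 8.5000 − 2.4000·0.25 = 7.9000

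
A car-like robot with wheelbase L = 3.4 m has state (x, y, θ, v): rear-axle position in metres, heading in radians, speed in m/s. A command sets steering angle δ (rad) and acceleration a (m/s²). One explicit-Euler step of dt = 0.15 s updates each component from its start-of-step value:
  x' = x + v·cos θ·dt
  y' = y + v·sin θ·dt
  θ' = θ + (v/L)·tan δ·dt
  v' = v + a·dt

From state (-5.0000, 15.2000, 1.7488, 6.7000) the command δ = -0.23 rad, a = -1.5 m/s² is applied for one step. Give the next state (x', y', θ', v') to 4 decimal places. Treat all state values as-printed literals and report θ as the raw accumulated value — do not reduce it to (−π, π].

(-5.1780, 16.1891, 1.6796, 6.4750)

x' = -5.0000 + 6.7000·cos(1.7488)·0.15 = -5.1780
y' = 15.2000 + 6.7000·sin(1.7488)·0.15 = 16.1891
θ' = 1.7488 + (6.7000/3.4)·tan(-0.23)·0.15 = 1.6796
v' = 6.7000 − 1.5000·0.15 = 6.4750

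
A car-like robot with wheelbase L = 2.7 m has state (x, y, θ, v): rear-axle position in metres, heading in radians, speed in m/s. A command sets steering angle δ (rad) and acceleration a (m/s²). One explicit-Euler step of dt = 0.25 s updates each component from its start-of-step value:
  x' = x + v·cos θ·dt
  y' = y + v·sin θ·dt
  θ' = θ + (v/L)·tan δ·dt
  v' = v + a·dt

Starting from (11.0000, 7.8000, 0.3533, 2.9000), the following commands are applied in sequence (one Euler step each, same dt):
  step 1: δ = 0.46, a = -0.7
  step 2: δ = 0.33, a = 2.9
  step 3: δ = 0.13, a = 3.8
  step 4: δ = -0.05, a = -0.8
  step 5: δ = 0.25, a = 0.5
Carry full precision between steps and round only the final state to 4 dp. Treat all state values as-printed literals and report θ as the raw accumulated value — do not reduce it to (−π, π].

after step 1 (δ=0.46, a=-0.7): (11.680221, 8.050847, 0.486337, 2.725000)
after step 2 (δ=0.33, a=2.9): (12.282481, 8.369257, 0.572761, 3.450000)
after step 3 (δ=0.13, a=3.8): (13.007332, 8.836693, 0.614525, 4.400000)
after step 4 (δ=-0.05, a=-0.8): (13.906085, 9.470920, 0.594137, 4.200000)
after step 5 (δ=0.25, a=0.5): (14.776148, 10.058704, 0.693437, 4.325000)

(14.7761, 10.0587, 0.6934, 4.3250)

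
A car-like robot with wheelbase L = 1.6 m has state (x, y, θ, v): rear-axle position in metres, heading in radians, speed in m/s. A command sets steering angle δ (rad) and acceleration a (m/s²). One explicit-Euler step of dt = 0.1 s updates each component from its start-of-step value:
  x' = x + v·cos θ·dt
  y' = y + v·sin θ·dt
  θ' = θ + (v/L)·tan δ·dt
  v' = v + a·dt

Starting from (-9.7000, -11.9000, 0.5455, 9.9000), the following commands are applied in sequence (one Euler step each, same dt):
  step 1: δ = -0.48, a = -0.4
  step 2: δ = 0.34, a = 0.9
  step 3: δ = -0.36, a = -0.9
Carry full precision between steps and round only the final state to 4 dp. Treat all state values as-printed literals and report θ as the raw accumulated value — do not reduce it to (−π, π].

(-6.9925, -10.7429, 0.2073, 9.8600)

after step 1 (δ=-0.48, a=-0.4): (-8.853681, -11.386343, 0.223372, 9.860000)
after step 2 (δ=0.34, a=0.9): (-7.892177, -11.167925, 0.441362, 9.950000)
after step 3 (δ=-0.36, a=-0.9): (-6.992527, -10.742889, 0.207287, 9.860000)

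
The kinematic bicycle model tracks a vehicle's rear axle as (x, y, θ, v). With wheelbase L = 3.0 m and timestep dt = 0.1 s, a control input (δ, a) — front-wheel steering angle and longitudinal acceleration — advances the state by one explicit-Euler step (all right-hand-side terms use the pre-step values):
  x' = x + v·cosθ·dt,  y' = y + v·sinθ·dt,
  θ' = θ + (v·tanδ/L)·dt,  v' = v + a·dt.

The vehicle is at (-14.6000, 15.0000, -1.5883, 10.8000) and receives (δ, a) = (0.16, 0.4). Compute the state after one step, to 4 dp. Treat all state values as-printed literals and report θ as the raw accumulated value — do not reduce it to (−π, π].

(-14.6189, 13.9202, -1.5302, 10.8400)

x' = -14.6000 + 10.8000·cos(-1.5883)·0.1 = -14.6189
y' = 15.0000 + 10.8000·sin(-1.5883)·0.1 = 13.9202
θ' = -1.5883 + (10.8000/3.0)·tan(0.16)·0.1 = -1.5302
v' = 10.8000 + 0.4000·0.1 = 10.8400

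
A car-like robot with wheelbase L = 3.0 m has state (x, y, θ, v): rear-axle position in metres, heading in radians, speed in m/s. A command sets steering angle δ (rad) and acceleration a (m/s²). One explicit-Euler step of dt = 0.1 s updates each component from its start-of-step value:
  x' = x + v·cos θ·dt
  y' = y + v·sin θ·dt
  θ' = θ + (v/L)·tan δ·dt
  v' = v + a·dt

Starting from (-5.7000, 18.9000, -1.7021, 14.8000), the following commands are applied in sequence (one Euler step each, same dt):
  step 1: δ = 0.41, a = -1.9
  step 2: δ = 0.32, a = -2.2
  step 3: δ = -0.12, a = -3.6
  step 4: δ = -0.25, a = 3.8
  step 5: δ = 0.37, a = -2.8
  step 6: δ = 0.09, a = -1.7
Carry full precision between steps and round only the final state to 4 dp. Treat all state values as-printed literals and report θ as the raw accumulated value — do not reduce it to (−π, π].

after step 1 (δ=0.41, a=-1.9): (-5.893772, 17.432740, -1.487682, 14.610000)
after step 2 (δ=0.32, a=-2.2): (-5.772481, 15.976783, -1.326295, 14.390000)
after step 3 (δ=-0.12, a=-3.6): (-5.424139, 14.580582, -1.384133, 14.030000)
after step 4 (δ=-0.25, a=3.8): (-5.163769, 13.201953, -1.503548, 14.410000)
after step 5 (δ=0.37, a=-2.8): (-5.066937, 11.764210, -1.317244, 14.130000)
after step 6 (δ=0.09, a=-1.7): (-4.712495, 10.396387, -1.274740, 13.960000)

(-4.7125, 10.3964, -1.2747, 13.9600)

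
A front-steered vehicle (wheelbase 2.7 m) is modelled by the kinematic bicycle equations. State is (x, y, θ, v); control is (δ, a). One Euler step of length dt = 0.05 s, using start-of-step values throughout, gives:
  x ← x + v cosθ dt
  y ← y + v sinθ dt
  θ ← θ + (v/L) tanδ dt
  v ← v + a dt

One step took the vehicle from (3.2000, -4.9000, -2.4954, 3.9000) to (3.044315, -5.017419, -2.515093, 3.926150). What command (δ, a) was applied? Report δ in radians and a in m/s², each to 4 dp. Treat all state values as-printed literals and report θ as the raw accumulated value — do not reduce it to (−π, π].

a = (v'−v)/dt = (0.026150)/0.05 = 0.5230
Δθ = θ'−θ = -0.019693;  (v·dt/L) = 3.9000·0.05/2.7 = 0.072222
tan δ = Δθ·L/(v·dt) = -0.272672  →  δ = -0.2662

δ = -0.2662, a = 0.5230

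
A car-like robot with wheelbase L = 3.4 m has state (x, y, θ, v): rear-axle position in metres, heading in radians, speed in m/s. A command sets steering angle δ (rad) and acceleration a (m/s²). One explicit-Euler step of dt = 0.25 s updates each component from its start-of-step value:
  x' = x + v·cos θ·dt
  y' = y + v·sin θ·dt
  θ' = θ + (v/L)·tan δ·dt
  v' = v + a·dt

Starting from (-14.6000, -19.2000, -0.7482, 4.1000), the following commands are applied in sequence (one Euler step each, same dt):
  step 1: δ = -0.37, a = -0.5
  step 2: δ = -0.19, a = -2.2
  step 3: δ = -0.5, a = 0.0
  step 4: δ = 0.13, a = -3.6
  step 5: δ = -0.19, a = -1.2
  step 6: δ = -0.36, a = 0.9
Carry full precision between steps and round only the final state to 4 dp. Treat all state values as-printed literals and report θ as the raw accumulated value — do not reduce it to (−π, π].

after step 1 (δ=-0.37, a=-0.5): (-13.848763, -19.897329, -0.865129, 3.975000)
after step 2 (δ=-0.19, a=-2.2): (-13.204274, -20.653750, -0.921340, 3.425000)
after step 3 (δ=-0.5, a=0.0): (-12.686454, -21.335679, -1.058920, 3.425000)
after step 4 (δ=0.13, a=-3.6): (-12.267051, -22.082181, -1.025996, 2.525000)
after step 5 (δ=-0.19, a=-1.2): (-11.939908, -22.622045, -1.061702, 2.225000)
after step 6 (δ=-0.36, a=0.9): (-11.668799, -23.107755, -1.123283, 2.450000)

(-11.6688, -23.1078, -1.1233, 2.4500)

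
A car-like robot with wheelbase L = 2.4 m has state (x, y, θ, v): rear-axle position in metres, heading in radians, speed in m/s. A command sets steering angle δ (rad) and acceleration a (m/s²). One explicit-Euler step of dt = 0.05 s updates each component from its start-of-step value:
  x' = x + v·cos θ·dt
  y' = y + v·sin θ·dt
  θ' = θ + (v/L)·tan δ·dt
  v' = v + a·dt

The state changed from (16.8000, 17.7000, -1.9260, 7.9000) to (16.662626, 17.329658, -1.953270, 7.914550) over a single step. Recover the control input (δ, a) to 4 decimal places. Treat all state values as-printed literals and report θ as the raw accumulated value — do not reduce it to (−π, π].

a = (v'−v)/dt = (0.014550)/0.05 = 0.2910
Δθ = θ'−θ = -0.027270;  (v·dt/L) = 7.9000·0.05/2.4 = 0.164583
tan δ = Δθ·L/(v·dt) = -0.165691  →  δ = -0.1642

δ = -0.1642, a = 0.2910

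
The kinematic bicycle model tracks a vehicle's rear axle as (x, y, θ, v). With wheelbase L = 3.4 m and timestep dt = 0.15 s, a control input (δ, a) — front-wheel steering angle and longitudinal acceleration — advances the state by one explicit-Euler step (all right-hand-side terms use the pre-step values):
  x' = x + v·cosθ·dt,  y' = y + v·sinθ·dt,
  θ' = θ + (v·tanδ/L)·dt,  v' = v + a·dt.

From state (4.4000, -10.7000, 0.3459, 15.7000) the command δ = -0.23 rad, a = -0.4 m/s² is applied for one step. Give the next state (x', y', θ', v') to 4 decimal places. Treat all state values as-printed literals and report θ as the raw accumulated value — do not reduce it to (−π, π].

x' = 4.4000 + 15.7000·cos(0.3459)·0.15 = 6.6155
y' = -10.7000 + 15.7000·sin(0.3459)·0.15 = -9.9016
θ' = 0.3459 + (15.7000/3.4)·tan(-0.23)·0.15 = 0.1837
v' = 15.7000 − 0.4000·0.15 = 15.6400

(6.6155, -9.9016, 0.1837, 15.6400)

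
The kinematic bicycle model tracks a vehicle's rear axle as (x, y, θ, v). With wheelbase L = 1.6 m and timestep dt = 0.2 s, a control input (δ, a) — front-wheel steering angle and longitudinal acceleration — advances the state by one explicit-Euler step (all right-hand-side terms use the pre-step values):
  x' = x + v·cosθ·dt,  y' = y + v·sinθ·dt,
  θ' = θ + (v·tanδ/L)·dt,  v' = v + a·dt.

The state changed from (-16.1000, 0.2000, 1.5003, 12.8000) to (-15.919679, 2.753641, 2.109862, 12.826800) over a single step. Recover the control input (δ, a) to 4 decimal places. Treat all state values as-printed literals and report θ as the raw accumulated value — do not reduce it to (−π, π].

a = (v'−v)/dt = (0.026800)/0.2 = 0.1340
Δθ = θ'−θ = 0.609562;  (v·dt/L) = 12.8000·0.2/1.6 = 1.600000
tan δ = Δθ·L/(v·dt) = 0.380976  →  δ = 0.3640

δ = 0.3640, a = 0.1340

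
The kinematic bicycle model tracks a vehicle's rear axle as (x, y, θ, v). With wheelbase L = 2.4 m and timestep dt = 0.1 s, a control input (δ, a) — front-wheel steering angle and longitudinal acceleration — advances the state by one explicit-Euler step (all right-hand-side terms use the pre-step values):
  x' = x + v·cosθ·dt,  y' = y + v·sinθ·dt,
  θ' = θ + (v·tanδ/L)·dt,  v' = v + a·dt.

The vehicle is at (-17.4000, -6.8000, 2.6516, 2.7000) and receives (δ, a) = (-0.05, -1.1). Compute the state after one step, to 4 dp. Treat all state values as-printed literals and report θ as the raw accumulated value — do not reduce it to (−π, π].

(-17.6382, -6.6729, 2.6460, 2.5900)

x' = -17.4000 + 2.7000·cos(2.6516)·0.1 = -17.6382
y' = -6.8000 + 2.7000·sin(2.6516)·0.1 = -6.6729
θ' = 2.6516 + (2.7000/2.4)·tan(-0.05)·0.1 = 2.6460
v' = 2.7000 − 1.1000·0.1 = 2.5900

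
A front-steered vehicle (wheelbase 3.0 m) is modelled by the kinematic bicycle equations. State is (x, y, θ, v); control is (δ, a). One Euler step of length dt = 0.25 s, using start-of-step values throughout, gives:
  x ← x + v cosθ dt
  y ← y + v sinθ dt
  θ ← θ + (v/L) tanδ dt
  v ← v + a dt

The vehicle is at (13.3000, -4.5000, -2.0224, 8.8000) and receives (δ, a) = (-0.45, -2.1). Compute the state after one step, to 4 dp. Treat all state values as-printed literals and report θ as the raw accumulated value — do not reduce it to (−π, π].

x' = 13.3000 + 8.8000·cos(-2.0224)·0.25 = 12.3399
y' = -4.5000 + 8.8000·sin(-2.0224)·0.25 = -6.4794
θ' = -2.0224 + (8.8000/3.0)·tan(-0.45)·0.25 = -2.3766
v' = 8.8000 − 2.1000·0.25 = 8.2750

(12.3399, -6.4794, -2.3766, 8.2750)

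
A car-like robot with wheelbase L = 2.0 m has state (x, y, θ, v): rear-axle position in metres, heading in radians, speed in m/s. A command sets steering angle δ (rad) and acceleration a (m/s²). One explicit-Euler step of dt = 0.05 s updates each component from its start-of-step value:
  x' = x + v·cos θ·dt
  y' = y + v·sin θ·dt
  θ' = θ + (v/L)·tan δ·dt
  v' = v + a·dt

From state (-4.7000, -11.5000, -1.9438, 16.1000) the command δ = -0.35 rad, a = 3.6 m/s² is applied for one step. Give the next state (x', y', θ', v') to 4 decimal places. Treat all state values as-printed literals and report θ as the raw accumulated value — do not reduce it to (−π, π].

x' = -4.7000 + 16.1000·cos(-1.9438)·0.05 = -4.9934
y' = -11.5000 + 16.1000·sin(-1.9438)·0.05 = -12.2496
θ' = -1.9438 + (16.1000/2.0)·tan(-0.35)·0.05 = -2.0907
v' = 16.1000 + 3.6000·0.05 = 16.2800

(-4.9934, -12.2496, -2.0907, 16.2800)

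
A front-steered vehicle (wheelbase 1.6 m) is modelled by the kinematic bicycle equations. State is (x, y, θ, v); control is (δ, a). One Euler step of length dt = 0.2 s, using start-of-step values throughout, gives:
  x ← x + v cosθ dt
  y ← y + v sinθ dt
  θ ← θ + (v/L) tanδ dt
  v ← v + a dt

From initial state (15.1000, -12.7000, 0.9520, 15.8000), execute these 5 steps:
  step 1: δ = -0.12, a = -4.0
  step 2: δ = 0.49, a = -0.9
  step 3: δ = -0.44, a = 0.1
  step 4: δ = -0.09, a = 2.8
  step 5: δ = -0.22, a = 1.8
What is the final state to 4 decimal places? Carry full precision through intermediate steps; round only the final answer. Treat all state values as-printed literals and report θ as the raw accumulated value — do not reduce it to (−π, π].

(23.1602, -1.0909, 0.2440, 15.7600)

after step 1 (δ=-0.12, a=-4.0): (16.932974, -10.125936, 0.713856, 15.000000)
after step 2 (δ=0.49, a=-0.9): (19.200503, -8.161677, 1.713959, 14.820000)
after step 3 (δ=-0.44, a=0.1): (18.777618, -5.227999, 0.841838, 14.840000)
after step 4 (δ=-0.09, a=2.8): (20.754583, -3.014262, 0.674435, 15.400000)
after step 5 (δ=-0.22, a=1.8): (23.160246, -1.090936, 0.243968, 15.760000)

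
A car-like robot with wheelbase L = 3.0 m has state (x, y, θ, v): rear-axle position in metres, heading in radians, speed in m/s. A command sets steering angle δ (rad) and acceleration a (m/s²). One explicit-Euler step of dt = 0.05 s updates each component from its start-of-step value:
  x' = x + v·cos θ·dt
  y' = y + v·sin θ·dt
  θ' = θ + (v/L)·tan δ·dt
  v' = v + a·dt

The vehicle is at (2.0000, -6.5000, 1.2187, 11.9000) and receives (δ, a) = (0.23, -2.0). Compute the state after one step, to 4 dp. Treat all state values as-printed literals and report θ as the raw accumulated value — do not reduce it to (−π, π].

x' = 2.0000 + 11.9000·cos(1.2187)·0.05 = 2.2052
y' = -6.5000 + 11.9000·sin(1.2187)·0.05 = -5.9415
θ' = 1.2187 + (11.9000/3.0)·tan(0.23)·0.05 = 1.2651
v' = 11.9000 − 2.0000·0.05 = 11.8000

(2.2052, -5.9415, 1.2651, 11.8000)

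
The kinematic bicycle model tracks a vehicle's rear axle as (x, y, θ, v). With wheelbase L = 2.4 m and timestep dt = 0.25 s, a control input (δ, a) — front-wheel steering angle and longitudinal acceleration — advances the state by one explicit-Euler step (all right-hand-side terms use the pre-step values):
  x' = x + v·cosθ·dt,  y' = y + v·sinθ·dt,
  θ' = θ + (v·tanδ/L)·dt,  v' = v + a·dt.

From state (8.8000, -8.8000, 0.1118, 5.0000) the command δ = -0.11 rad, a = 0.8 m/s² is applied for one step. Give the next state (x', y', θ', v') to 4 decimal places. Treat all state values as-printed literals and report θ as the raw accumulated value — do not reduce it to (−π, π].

x' = 8.8000 + 5.0000·cos(0.1118)·0.25 = 10.0422
y' = -8.8000 + 5.0000·sin(0.1118)·0.25 = -8.6605
θ' = 0.1118 + (5.0000/2.4)·tan(-0.11)·0.25 = 0.0543
v' = 5.0000 + 0.8000·0.25 = 5.2000

(10.0422, -8.6605, 0.0543, 5.2000)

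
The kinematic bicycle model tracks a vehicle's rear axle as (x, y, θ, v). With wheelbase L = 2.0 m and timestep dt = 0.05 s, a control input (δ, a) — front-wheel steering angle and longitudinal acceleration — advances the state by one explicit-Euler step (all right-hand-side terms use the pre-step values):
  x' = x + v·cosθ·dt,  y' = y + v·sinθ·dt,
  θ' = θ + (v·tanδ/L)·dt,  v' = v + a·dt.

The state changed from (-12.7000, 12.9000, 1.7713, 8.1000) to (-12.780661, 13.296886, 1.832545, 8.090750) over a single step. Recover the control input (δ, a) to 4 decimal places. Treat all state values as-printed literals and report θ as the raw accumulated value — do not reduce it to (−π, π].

δ = 0.2937, a = -0.1850

a = (v'−v)/dt = (-0.009250)/0.05 = -0.1850
Δθ = θ'−θ = 0.061245;  (v·dt/L) = 8.1000·0.05/2.0 = 0.202500
tan δ = Δθ·L/(v·dt) = 0.302444  →  δ = 0.2937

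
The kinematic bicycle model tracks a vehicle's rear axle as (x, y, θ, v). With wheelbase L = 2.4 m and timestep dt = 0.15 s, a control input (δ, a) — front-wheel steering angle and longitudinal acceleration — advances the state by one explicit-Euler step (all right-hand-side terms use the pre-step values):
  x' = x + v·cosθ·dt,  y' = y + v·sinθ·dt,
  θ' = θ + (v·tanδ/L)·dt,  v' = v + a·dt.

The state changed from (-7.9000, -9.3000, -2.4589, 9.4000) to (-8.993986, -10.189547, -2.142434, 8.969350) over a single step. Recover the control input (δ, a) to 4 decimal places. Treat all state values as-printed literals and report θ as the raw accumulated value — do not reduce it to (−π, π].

a = (v'−v)/dt = (-0.430650)/0.15 = -2.8710
Δθ = θ'−θ = 0.316466;  (v·dt/L) = 9.4000·0.15/2.4 = 0.587500
tan δ = Δθ·L/(v·dt) = 0.538666  →  δ = 0.4941

δ = 0.4941, a = -2.8710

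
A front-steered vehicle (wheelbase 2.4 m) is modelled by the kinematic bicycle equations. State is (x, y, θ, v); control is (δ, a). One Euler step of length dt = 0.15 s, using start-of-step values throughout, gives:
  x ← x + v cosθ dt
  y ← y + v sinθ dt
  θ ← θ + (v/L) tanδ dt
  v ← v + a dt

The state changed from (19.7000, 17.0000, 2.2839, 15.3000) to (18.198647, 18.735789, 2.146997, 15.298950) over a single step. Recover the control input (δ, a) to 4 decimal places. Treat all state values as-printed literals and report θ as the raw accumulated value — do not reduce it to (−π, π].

δ = -0.1422, a = -0.0070

a = (v'−v)/dt = (-0.001050)/0.15 = -0.0070
Δθ = θ'−θ = -0.136903;  (v·dt/L) = 15.3000·0.15/2.4 = 0.956250
tan δ = Δθ·L/(v·dt) = -0.143167  →  δ = -0.1422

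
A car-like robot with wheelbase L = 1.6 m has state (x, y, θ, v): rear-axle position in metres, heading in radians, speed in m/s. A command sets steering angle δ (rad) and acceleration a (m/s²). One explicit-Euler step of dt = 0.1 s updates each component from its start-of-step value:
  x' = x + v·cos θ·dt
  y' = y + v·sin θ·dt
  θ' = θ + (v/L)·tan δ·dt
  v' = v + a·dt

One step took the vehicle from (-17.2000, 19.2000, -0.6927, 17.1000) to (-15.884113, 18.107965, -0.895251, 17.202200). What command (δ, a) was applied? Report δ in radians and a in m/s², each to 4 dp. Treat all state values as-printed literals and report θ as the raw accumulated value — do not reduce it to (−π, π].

δ = -0.1873, a = 1.0220

a = (v'−v)/dt = (0.102200)/0.1 = 1.0220
Δθ = θ'−θ = -0.202551;  (v·dt/L) = 17.1000·0.1/1.6 = 1.068750
tan δ = Δθ·L/(v·dt) = -0.189521  →  δ = -0.1873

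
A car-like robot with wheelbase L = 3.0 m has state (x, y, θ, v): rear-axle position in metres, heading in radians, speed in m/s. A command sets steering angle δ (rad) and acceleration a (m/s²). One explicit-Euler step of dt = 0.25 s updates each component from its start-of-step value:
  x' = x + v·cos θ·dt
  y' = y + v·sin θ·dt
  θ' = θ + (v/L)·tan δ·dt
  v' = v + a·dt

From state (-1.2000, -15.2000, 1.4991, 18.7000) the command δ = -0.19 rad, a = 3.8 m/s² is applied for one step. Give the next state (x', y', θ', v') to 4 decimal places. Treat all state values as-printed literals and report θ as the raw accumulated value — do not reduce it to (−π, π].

x' = -1.2000 + 18.7000·cos(1.4991)·0.25 = -0.8651
y' = -15.2000 + 18.7000·sin(1.4991)·0.25 = -10.5370
θ' = 1.4991 + (18.7000/3.0)·tan(-0.19)·0.25 = 1.1994
v' = 18.7000 + 3.8000·0.25 = 19.6500

(-0.8651, -10.5370, 1.1994, 19.6500)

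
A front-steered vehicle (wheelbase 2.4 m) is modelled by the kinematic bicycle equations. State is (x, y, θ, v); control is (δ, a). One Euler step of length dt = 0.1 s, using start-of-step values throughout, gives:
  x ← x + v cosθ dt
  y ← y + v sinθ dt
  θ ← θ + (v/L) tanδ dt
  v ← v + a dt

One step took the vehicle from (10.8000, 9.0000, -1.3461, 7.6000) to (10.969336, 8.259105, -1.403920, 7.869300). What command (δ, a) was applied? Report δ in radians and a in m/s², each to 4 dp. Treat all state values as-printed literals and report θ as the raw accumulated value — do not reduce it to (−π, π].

a = (v'−v)/dt = (0.269300)/0.1 = 2.6930
Δθ = θ'−θ = -0.057820;  (v·dt/L) = 7.6000·0.1/2.4 = 0.316667
tan δ = Δθ·L/(v·dt) = -0.182589  →  δ = -0.1806

δ = -0.1806, a = 2.6930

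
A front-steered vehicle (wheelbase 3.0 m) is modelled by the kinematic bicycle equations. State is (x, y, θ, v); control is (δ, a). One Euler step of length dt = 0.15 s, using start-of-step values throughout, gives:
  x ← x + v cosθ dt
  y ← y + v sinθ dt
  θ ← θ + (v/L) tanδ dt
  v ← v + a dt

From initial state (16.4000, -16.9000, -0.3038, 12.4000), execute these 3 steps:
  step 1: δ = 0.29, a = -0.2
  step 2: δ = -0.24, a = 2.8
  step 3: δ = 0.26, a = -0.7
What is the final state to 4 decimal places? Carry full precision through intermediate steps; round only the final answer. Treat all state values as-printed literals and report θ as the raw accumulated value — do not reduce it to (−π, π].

(21.8662, -18.1883, -0.1000, 12.6850)

after step 1 (δ=0.29, a=-0.2): (18.174824, -17.456416, -0.118784, 12.370000)
after step 2 (δ=-0.24, a=2.8): (20.017249, -17.676302, -0.270141, 12.790000)
after step 3 (δ=0.26, a=-0.7): (21.866172, -18.188287, -0.100021, 12.685000)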